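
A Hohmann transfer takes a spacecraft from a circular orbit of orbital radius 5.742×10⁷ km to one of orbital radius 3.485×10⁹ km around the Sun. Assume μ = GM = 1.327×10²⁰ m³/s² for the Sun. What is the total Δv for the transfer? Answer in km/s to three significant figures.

Δv_total ≈ 24.4 km/s

r₁ = 5.742×10⁷ km = 5.742×10¹⁰ m.
r₂ = 3.485×10⁹ km = 3.485×10¹² m.
Transfer ellipse a_t = (r₁ + r₂)/2 = 1.771×10¹² m.
At r₁: circular v_c1 = √(μ/r₁) = 48070 m/s; transfer-perihelion v_p = √[μ(2/r₁ − 1/a_t)] = 67430 m/s.
Δv₁ = v_p − v_c1 = 19360 m/s.
At r₂: circular v_c2 = √(μ/r₂) = 6171 m/s; transfer-aphelion v_a = √[μ(2/r₂ − 1/a_t)] = 1111 m/s.
Δv₂ = v_c2 − v_a = 5060 m/s.
Total Δv = Δv₁ + Δv₂ = 24420 m/s = 24.42 km/s.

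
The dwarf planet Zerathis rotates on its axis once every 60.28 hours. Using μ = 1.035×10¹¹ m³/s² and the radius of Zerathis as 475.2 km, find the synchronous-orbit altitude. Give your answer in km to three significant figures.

T = 60.28 hours = 2.170×10⁵ s.
A synchronous orbit has period T, so by Kepler's third law a = (μT²/4π²)^(1/3).
μT²/4π² = 1.035×10¹¹ × (2.170×10⁵)² / 39.48 = 1.235×10²⁰ m³.
a = 4.979×10⁶ m = 4979.4 km.
Altitude h = a − R = 4979.4 − 475.2 = 4504.2 km.

h_sync ≈ 4500 km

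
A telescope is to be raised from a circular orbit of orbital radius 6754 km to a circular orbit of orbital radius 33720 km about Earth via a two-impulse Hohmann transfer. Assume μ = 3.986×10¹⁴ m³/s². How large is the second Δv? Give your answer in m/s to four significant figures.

r₁ = 6754 km = 6.754×10⁶ m.
r₂ = 33720 km = 3.372×10⁷ m.
Transfer ellipse a_t = (r₁ + r₂)/2 = 2.024×10⁷ m.
At r₁: circular v_c1 = √(μ/r₁) = 7682 m/s; transfer-perigee v_p = √[μ(2/r₁ − 1/a_t)] = 9917 m/s.
At r₂: circular v_c2 = √(μ/r₂) = 3438 m/s; transfer-apogee v_a = √[μ(2/r₂ − 1/a_t)] = 1986 m/s.
Δv₂ = v_c2 − v_a = 1452 m/s.

Δv ≈ 1452 m/s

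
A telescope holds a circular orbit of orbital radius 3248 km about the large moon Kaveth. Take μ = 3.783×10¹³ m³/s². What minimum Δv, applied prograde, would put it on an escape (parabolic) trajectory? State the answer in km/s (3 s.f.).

Δv ≈ 1.41 km/s

r = 3248 km = 3.248×10⁶ m.
Circular speed v_c = √(μ/r) = 3413 m/s.
Escape speed v_esc = √(2μ/r) = √2 × v_c = 4826 m/s.
Δv = v_esc − v_c = 1414 m/s = 1.414 km/s.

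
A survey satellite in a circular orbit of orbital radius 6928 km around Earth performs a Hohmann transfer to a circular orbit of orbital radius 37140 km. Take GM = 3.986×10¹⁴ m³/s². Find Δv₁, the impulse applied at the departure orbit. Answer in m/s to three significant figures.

Δv ≈ 2260 m/s

r₁ = 6928 km = 6.928×10⁶ m.
r₂ = 37140 km = 3.714×10⁷ m.
Transfer ellipse a_t = (r₁ + r₂)/2 = 2.203×10⁷ m.
At r₁: circular v_c1 = √(μ/r₁) = 7585 m/s; transfer-perigee v_p = √[μ(2/r₁ − 1/a_t)] = 9848 m/s.
Δv₁ = v_p − v_c1 = 2263 m/s.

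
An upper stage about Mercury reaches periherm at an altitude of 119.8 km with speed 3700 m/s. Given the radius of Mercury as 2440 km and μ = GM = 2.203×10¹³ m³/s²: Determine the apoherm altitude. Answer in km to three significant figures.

apoherm altitude ≈ 7510 km

r_p = 2440 + 119.8 = 2559.8 km = 2.560×10⁶ m.
Specific energy ε = v²/2 − μ/r = -1.761×10⁶ J/kg, so a = −μ/(2ε) = 6.254×10⁶ m.
The apsides satisfy r_p + r_a = 2a, so the apoherm radius is 2a − r_p = 9.949×10⁶ m = 9949.1 km.
Apoherm altitude = 9949.1 − 2440 = 7509.1 km.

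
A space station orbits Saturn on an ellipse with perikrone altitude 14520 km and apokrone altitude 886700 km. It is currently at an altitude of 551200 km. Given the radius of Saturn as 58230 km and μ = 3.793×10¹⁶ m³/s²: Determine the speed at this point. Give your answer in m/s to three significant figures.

r_p = 58230 + 14520 = 72750 km = 7.2750×10⁷ m.
r_a = 58230 + 886700 = 944930 km = 9.4493×10⁸ m.
r = 58230 + 551200 = 6.0943×10⁵ km = 6.094×10⁸ m.
Semi-major axis a = (r_p + r_a)/2 = 5.0884×10⁵ km = 5.088×10⁸ m.
Vis-viva: v² = μ(2/r − 1/a) = 3.793×10¹⁶ × (3.282×10⁻⁹ − 1.965×10⁻⁹) = 4.993×10⁷ m²/s².
v = 7066 m/s.

v ≈ 7070 m/s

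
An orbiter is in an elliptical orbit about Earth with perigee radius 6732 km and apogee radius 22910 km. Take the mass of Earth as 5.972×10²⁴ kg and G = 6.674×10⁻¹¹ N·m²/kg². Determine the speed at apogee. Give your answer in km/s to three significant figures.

μ = GM = 6.674×10⁻¹¹ × 5.972×10²⁴ = 3.986×10¹⁴ m³/s².
Semi-major axis a = (r_p + r_a)/2 = 14821 km = 1.482×10⁷ m.
Vis-viva: v² = μ(2/r − 1/a) = 3.986×10¹⁴ × (8.730×10⁻⁸ − 6.747×10⁻⁸) = 7.902×10⁶ m²/s².
v = 2811 m/s = 2.811 km/s.

v ≈ 2.81 km/s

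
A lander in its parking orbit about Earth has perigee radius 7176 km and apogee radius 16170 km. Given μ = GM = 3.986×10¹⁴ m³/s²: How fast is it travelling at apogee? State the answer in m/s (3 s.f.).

Semi-major axis a = (r_p + r_a)/2 = 11673 km = 1.167×10⁷ m.
Vis-viva: v² = μ(2/r − 1/a) = 3.986×10¹⁴ × (1.237×10⁻⁷ − 8.567×10⁻⁸) = 1.515×10⁷ m²/s².
v = 3893 m/s.

v ≈ 3890 m/s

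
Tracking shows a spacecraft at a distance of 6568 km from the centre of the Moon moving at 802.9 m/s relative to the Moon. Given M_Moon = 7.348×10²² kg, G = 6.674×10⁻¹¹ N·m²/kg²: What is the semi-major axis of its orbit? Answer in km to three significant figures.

a ≈ 5780 km

μ = GM = 6.674×10⁻¹¹ × 7.348×10²² = 4.904×10¹² m³/s².
r = 6.568×10⁶ m.
Vis-viva rearranged: 1/a = 2/r − v²/μ = 3.045×10⁻⁷ − 1.315×10⁻⁷ = 1.731×10⁻⁷ m⁻¹.
a = 5.779×10⁶ m = 5778.5 km.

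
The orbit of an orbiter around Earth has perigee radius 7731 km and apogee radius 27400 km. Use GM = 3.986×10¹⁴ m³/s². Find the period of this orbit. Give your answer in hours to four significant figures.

Semi-major axis a = (r_p + r_a)/2 = (7731.0 + 27400)/2 = 17566 km = 1.757×10⁷ m.
By Kepler's third law T = 2π√(a³/μ) = 2π × 3.687×10³ = 2.317×10⁴ s.
= 6.436 hours.

T ≈ 6.436 hours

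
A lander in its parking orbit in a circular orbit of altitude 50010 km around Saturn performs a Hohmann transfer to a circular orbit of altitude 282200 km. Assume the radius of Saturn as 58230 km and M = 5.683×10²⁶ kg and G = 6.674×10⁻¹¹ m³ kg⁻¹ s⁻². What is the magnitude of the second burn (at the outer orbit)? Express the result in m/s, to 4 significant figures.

μ = GM = 6.674×10⁻¹¹ × 5.683×10²⁶ = 3.793×10¹⁶ m³/s².
r₁ = 58230 + 50010 = 108240 km = 1.0824×10⁸ m.
r₂ = 58230 + 282200 = 340430 km = 3.4043×10⁸ m.
Transfer ellipse a_t = (r₁ + r₂)/2 = 2.243×10⁸ m.
At r₁: circular v_c1 = √(μ/r₁) = 18720 m/s; transfer-perikrone v_p = √[μ(2/r₁ − 1/a_t)] = 23060 m/s.
At r₂: circular v_c2 = √(μ/r₂) = 10560 m/s; transfer-apokrone v_a = √[μ(2/r₂ − 1/a_t)] = 7332 m/s.
Δv₂ = v_c2 − v_a = 3223 m/s.

Δv ≈ 3223 m/s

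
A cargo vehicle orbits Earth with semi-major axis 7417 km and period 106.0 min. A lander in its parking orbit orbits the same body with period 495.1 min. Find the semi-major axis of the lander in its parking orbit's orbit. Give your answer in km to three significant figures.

a₂ ≈ 20700 km

Kepler's third law: a³ ∝ T², so a₂ = a₁ (T₂/T₁)^(2/3).
T₂/T₁ = 4.671, (T₂/T₁)^(2/3) = 2.794.
a₂ = 7417 × 2.794 = 20720 km.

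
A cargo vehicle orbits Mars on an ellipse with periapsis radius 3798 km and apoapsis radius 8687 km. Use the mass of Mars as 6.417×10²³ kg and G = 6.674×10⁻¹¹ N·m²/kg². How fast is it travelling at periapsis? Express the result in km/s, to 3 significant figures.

v ≈ 3.96 km/s

μ = GM = 6.674×10⁻¹¹ × 6.417×10²³ = 4.283×10¹³ m³/s².
Semi-major axis a = (r_p + r_a)/2 = 6242.5 km = 6.242×10⁶ m.
Vis-viva: v² = μ(2/r − 1/a) = 4.283×10¹³ × (5.266×10⁻⁷ − 1.602×10⁻⁷) = 1.569×10⁷ m²/s².
v = 3961 m/s = 3.961 km/s.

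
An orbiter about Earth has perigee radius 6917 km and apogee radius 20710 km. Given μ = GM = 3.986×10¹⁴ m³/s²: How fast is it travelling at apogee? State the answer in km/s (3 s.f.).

Semi-major axis a = (r_p + r_a)/2 = 13814 km = 1.381×10⁷ m.
Vis-viva: v² = μ(2/r − 1/a) = 3.986×10¹⁴ × (9.657×10⁻⁸ − 7.239×10⁻⁸) = 9.638×10⁶ m²/s².
v = 3104 m/s = 3.104 km/s.

v ≈ 3.10 km/s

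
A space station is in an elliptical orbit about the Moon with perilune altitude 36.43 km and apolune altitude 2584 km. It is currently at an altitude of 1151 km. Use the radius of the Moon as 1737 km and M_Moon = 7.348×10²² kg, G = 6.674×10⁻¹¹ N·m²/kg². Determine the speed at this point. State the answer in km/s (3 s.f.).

v ≈ 1.34 km/s

μ = GM = 6.674×10⁻¹¹ × 7.348×10²² = 4.904×10¹² m³/s².
r_p = 1737 + 36.43 = 1773.4 km = 1.7734×10⁶ m.
r_a = 1737 + 2584 = 4321.0 km = 4.3210×10⁶ m.
r = 1737 + 1151 = 2888.0 km = 2.888×10⁶ m.
Semi-major axis a = (r_p + r_a)/2 = 3047.2 km = 3.047×10⁶ m.
Vis-viva: v² = μ(2/r − 1/a) = 4.904×10¹² × (6.925×10⁻⁷ − 3.282×10⁻⁷) = 1.787×10⁶ m²/s².
v = 1337 m/s = 1.337 km/s.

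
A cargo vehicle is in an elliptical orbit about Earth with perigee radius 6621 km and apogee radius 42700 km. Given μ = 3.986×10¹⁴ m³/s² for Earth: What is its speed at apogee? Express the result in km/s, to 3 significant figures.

Semi-major axis a = (r_p + r_a)/2 = 24660 km = 2.466×10⁷ m.
Vis-viva: v² = μ(2/r − 1/a) = 3.986×10¹⁴ × (4.684×10⁻⁸ − 4.055×10⁻⁸) = 2.506×10⁶ m²/s².
v = 1583 m/s = 1.583 km/s.

v ≈ 1.58 km/s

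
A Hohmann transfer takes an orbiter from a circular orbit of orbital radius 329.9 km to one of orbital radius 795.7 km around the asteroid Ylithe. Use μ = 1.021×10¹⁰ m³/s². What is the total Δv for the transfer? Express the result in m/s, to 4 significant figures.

Δv_total ≈ 59.81 m/s

r₁ = 329.9 km = 3.299×10⁵ m.
r₂ = 795.7 km = 7.957×10⁵ m.
Transfer ellipse a_t = (r₁ + r₂)/2 = 5.628×10⁵ m.
At r₁: circular v_c1 = √(μ/r₁) = 175.9 m/s; transfer-periapsis v_p = √[μ(2/r₁ − 1/a_t)] = 209.2 m/s.
Δv₁ = v_p − v_c1 = 33.26 m/s.
At r₂: circular v_c2 = √(μ/r₂) = 113.3 m/s; transfer-apoapsis v_a = √[μ(2/r₂ − 1/a_t)] = 86.73 m/s.
Δv₂ = v_c2 − v_a = 26.55 m/s.
Total Δv = Δv₁ + Δv₂ = 59.81 m/s.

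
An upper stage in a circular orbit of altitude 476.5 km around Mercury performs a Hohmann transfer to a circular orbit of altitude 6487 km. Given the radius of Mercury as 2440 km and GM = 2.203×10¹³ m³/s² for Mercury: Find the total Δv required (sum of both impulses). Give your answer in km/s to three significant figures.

r₁ = 2440 + 476.5 = 2916.5 km = 2.9165×10⁶ m.
r₂ = 2440 + 6487 = 8927.0 km = 8.9270×10⁶ m.
Transfer ellipse a_t = (r₁ + r₂)/2 = 5.922×10⁶ m.
At r₁: circular v_c1 = √(μ/r₁) = 2748 m/s; transfer-periherm v_p = √[μ(2/r₁ − 1/a_t)] = 3374 m/s.
Δv₁ = v_p − v_c1 = 626.1 m/s.
At r₂: circular v_c2 = √(μ/r₂) = 1571 m/s; transfer-apoherm v_a = √[μ(2/r₂ − 1/a_t)] = 1102 m/s.
Δv₂ = v_c2 − v_a = 468.5 m/s.
Total Δv = Δv₁ + Δv₂ = 1095 m/s = 1.095 km/s.

Δv_total ≈ 1.09 km/s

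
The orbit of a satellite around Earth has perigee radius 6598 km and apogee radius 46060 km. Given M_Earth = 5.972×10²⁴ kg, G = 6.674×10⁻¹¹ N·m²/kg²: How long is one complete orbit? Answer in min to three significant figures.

T ≈ 709 min

μ = GM = 6.674×10⁻¹¹ × 5.972×10²⁴ = 3.986×10¹⁴ m³/s².
Semi-major axis a = (r_p + r_a)/2 = (6598.0 + 46060)/2 = 26329 km = 2.633×10⁷ m.
By Kepler's third law T = 2π√(a³/μ) = 2π × 6.767×10³ = 4.252×10⁴ s.
= 708.6 min.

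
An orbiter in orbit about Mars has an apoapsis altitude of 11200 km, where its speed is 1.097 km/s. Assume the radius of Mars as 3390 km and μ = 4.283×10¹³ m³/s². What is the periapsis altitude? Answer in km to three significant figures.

r_a = 3390 + 11200 = 14590 km = 1.459×10⁷ m.
Specific energy ε = v²/2 − μ/r = -2.334×10⁶ J/kg, so a = −μ/(2ε) = 9.176×10⁶ m.
The apsides satisfy r_p + r_a = 2a, so the periapsis radius is 2a − r_a = 3.762×10⁶ m = 3761.5 km.
Periapsis altitude = 3761.5 − 3390 = 371.51 km.

periapsis altitude ≈ 372 km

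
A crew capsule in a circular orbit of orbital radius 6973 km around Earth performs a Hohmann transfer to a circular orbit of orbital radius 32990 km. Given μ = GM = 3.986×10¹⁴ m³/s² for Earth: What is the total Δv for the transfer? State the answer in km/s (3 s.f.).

r₁ = 6973 km = 6.973×10⁶ m.
r₂ = 32990 km = 3.299×10⁷ m.
Transfer ellipse a_t = (r₁ + r₂)/2 = 1.998×10⁷ m.
At r₁: circular v_c1 = √(μ/r₁) = 7561 m/s; transfer-perigee v_p = √[μ(2/r₁ − 1/a_t)] = 9715 m/s.
Δv₁ = v_p − v_c1 = 2154 m/s.
At r₂: circular v_c2 = √(μ/r₂) = 3476 m/s; transfer-apogee v_a = √[μ(2/r₂ − 1/a_t)] = 2053 m/s.
Δv₂ = v_c2 − v_a = 1423 m/s.
Total Δv = Δv₁ + Δv₂ = 3577 m/s = 3.577 km/s.

Δv_total ≈ 3.58 km/s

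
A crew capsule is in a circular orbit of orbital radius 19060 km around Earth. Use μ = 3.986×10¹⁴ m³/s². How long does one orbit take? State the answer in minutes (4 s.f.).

r = 19060 km = 1.906×10⁷ m.
Kepler's third law: T = 2π√(r³/μ) = 2π√((1.906×10⁷)³ / 3.986×10¹⁴).
r³/μ = 1.737×10⁷ s², so T = 2π × 4.168×10³ = 2.619×10⁴ s.
Converting: 2.619×10⁴ s ÷ 60.00 = 436.5 minutes.

T ≈ 436.5 minutes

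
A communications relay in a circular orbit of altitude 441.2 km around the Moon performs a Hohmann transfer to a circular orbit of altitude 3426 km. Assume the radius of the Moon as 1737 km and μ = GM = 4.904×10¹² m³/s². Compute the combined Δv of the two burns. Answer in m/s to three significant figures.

r₁ = 1737 + 441.2 = 2178.2 km = 2.1782×10⁶ m.
r₂ = 1737 + 3426 = 5163.0 km = 5.1630×10⁶ m.
Transfer ellipse a_t = (r₁ + r₂)/2 = 3.671×10⁶ m.
At r₁: circular v_c1 = √(μ/r₁) = 1500 m/s; transfer-perilune v_p = √[μ(2/r₁ − 1/a_t)] = 1780 m/s.
Δv₁ = v_p − v_c1 = 279.1 m/s.
At r₂: circular v_c2 = √(μ/r₂) = 974.6 m/s; transfer-apolune v_a = √[μ(2/r₂ − 1/a_t)] = 750.8 m/s.
Δv₂ = v_c2 − v_a = 223.8 m/s.
Total Δv = Δv₁ + Δv₂ = 502.9 m/s.

Δv_total ≈ 503 m/s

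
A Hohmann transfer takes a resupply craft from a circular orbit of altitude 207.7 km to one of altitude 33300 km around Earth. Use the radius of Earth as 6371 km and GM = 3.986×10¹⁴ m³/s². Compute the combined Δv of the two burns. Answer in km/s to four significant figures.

Δv_total ≈ 3.890 km/s

r₁ = 6371 + 207.7 = 6578.7 km = 6.5787×10⁶ m.
r₂ = 6371 + 33300 = 39671 km = 3.9671×10⁷ m.
Transfer ellipse a_t = (r₁ + r₂)/2 = 2.312×10⁷ m.
At r₁: circular v_c1 = √(μ/r₁) = 7784 m/s; transfer-perigee v_p = √[μ(2/r₁ − 1/a_t)] = 10200 m/s.
Δv₁ = v_p − v_c1 = 2411 m/s.
At r₂: circular v_c2 = √(μ/r₂) = 3170 m/s; transfer-apogee v_a = √[μ(2/r₂ − 1/a_t)] = 1691 m/s.
Δv₂ = v_c2 − v_a = 1479 m/s.
Total Δv = Δv₁ + Δv₂ = 3890 m/s = 3.890 km/s.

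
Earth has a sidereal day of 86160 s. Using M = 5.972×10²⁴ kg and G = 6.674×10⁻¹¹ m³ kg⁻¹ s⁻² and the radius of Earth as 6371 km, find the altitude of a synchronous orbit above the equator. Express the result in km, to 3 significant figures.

μ = GM = 6.674×10⁻¹¹ × 5.972×10²⁴ = 3.986×10¹⁴ m³/s².
A synchronous orbit has period T, so by Kepler's third law a = (μT²/4π²)^(1/3).
μT²/4π² = 3.986×10¹⁴ × (8.616×10⁴)² / 39.48 = 7.495×10²² m³.
a = 4.216×10⁷ m = 42162 km.
Altitude h = a − R = 42162 − 6371 = 35791 km.

h_sync ≈ 35800 km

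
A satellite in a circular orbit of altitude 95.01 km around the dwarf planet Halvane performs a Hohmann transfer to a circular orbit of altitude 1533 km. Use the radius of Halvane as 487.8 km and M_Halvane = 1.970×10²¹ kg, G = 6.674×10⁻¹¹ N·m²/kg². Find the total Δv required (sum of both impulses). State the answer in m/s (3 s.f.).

Δv_total ≈ 201 m/s

μ = GM = 6.674×10⁻¹¹ × 1.970×10²¹ = 1.315×10¹¹ m³/s².
r₁ = 487.8 + 95.01 = 582.81 km = 5.8281×10⁵ m.
r₂ = 487.8 + 1533 = 2020.8 km = 2.0208×10⁶ m.
Transfer ellipse a_t = (r₁ + r₂)/2 = 1.302×10⁶ m.
At r₁: circular v_c1 = √(μ/r₁) = 475.0 m/s; transfer-periapsis v_p = √[μ(2/r₁ − 1/a_t)] = 591.8 m/s.
Δv₁ = v_p − v_c1 = 116.8 m/s.
At r₂: circular v_c2 = √(μ/r₂) = 255.1 m/s; transfer-apoapsis v_a = √[μ(2/r₂ − 1/a_t)] = 170.7 m/s.
Δv₂ = v_c2 − v_a = 84.40 m/s.
Total Δv = Δv₁ + Δv₂ = 201.2 m/s.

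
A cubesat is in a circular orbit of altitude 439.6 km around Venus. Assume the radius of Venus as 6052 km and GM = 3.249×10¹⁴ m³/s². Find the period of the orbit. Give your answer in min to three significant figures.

r = 6052 + 439.6 = 6491.6 km = 6.4916×10⁶ m.
Kepler's third law: T = 2π√(r³/μ) = 2π√((6.492×10⁶)³ / 3.249×10¹⁴).
r³/μ = 8.420×10⁵ s², so T = 2π × 9.176×10² = 5.765×10³ s.
Converting: 5.765×10³ s ÷ 60.00 = 96.09 min.

T ≈ 96.1 min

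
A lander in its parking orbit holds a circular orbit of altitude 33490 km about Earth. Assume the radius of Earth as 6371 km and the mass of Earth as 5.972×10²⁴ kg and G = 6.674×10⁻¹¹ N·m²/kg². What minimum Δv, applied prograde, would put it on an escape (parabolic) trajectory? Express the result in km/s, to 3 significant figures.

μ = GM = 6.674×10⁻¹¹ × 5.972×10²⁴ = 3.986×10¹⁴ m³/s².
r = 6371 + 33490 = 39861 km = 3.9861×10⁷ m.
Circular speed v_c = √(μ/r) = 3162 m/s.
Escape speed v_esc = √(2μ/r) = √2 × v_c = 4472 m/s.
Δv = v_esc − v_c = 1310 m/s = 1.310 km/s.

Δv ≈ 1.31 km/s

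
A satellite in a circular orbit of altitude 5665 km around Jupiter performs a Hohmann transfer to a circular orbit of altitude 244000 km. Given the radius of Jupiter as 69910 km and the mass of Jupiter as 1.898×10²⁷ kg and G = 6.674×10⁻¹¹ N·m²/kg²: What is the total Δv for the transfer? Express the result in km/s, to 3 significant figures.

μ = GM = 6.674×10⁻¹¹ × 1.898×10²⁷ = 1.267×10¹⁷ m³/s².
r₁ = 69910 + 5665 = 75575 km = 7.5575×10⁷ m.
r₂ = 69910 + 244000 = 313910 km = 3.1391×10⁸ m.
Transfer ellipse a_t = (r₁ + r₂)/2 = 1.947×10⁸ m.
At r₁: circular v_c1 = √(μ/r₁) = 40940 m/s; transfer-perijove v_p = √[μ(2/r₁ − 1/a_t)] = 51980 m/s.
Δv₁ = v_p − v_c1 = 11040 m/s.
At r₂: circular v_c2 = √(μ/r₂) = 20090 m/s; transfer-apojove v_a = √[μ(2/r₂ − 1/a_t)] = 12510 m/s.
Δv₂ = v_c2 − v_a = 7574 m/s.
Total Δv = Δv₁ + Δv₂ = 18610 m/s = 18.61 km/s.

Δv_total ≈ 18.6 km/s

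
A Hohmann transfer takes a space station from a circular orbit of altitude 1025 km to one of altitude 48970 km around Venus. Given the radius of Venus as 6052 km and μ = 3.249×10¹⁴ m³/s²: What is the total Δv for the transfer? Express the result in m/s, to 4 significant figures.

r₁ = 6052 + 1025 = 7077.0 km = 7.0770×10⁶ m.
r₂ = 6052 + 48970 = 55022 km = 5.5022×10⁷ m.
Transfer ellipse a_t = (r₁ + r₂)/2 = 3.105×10⁷ m.
At r₁: circular v_c1 = √(μ/r₁) = 6776 m/s; transfer-periapsis v_p = √[μ(2/r₁ − 1/a_t)] = 9020 m/s.
Δv₁ = v_p − v_c1 = 2244 m/s.
At r₂: circular v_c2 = √(μ/r₂) = 2430 m/s; transfer-apoapsis v_a = √[μ(2/r₂ − 1/a_t)] = 1160 m/s.
Δv₂ = v_c2 − v_a = 1270 m/s.
Total Δv = Δv₁ + Δv₂ = 3514 m/s.

Δv_total ≈ 3514 m/s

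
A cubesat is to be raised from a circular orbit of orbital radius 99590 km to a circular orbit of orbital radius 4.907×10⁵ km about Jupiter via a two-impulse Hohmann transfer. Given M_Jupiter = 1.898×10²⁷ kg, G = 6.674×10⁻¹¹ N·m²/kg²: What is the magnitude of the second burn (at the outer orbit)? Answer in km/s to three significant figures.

μ = GM = 6.674×10⁻¹¹ × 1.898×10²⁷ = 1.267×10¹⁷ m³/s².
r₁ = 99590 km = 9.959×10⁷ m.
r₂ = 4.907×10⁵ km = 4.907×10⁸ m.
Transfer ellipse a_t = (r₁ + r₂)/2 = 2.951×10⁸ m.
At r₁: circular v_c1 = √(μ/r₁) = 35660 m/s; transfer-perijove v_p = √[μ(2/r₁ − 1/a_t)] = 45990 m/s.
At r₂: circular v_c2 = √(μ/r₂) = 16070 m/s; transfer-apojove v_a = √[μ(2/r₂ − 1/a_t)] = 9333 m/s.
Δv₂ = v_c2 − v_a = 6734 m/s.
= 6.734 km/s.

Δv ≈ 6.73 km/s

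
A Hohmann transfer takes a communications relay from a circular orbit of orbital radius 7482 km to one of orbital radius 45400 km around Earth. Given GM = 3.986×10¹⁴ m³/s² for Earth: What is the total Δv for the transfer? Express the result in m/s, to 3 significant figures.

Δv_total ≈ 3650 m/s

r₁ = 7482 km = 7.482×10⁶ m.
r₂ = 45400 km = 4.540×10⁷ m.
Transfer ellipse a_t = (r₁ + r₂)/2 = 2.644×10⁷ m.
At r₁: circular v_c1 = √(μ/r₁) = 7299 m/s; transfer-perigee v_p = √[μ(2/r₁ − 1/a_t)] = 9564 m/s.
Δv₁ = v_p − v_c1 = 2265 m/s.
At r₂: circular v_c2 = √(μ/r₂) = 2963 m/s; transfer-apogee v_a = √[μ(2/r₂ − 1/a_t)] = 1576 m/s.
Δv₂ = v_c2 − v_a = 1387 m/s.
Total Δv = Δv₁ + Δv₂ = 3652 m/s.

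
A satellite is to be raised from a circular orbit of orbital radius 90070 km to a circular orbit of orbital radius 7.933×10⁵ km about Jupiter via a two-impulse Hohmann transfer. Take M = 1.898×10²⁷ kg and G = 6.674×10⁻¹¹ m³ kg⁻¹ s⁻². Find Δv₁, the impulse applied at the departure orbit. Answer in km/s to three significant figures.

Δv ≈ 12.8 km/s

μ = GM = 6.674×10⁻¹¹ × 1.898×10²⁷ = 1.267×10¹⁷ m³/s².
r₁ = 90070 km = 9.007×10⁷ m.
r₂ = 7.933×10⁵ km = 7.933×10⁸ m.
Transfer ellipse a_t = (r₁ + r₂)/2 = 4.417×10⁸ m.
At r₁: circular v_c1 = √(μ/r₁) = 37500 m/s; transfer-perijove v_p = √[μ(2/r₁ − 1/a_t)] = 50260 m/s.
Δv₁ = v_p − v_c1 = 12760 m/s.
= 12.76 km/s.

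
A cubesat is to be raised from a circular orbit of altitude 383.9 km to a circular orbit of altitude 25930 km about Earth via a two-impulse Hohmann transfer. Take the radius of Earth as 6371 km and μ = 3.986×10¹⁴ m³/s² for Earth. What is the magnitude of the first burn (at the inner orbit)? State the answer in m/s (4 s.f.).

Δv ≈ 2198 m/s

r₁ = 6371 + 383.9 = 6754.9 km = 6.7549×10⁶ m.
r₂ = 6371 + 25930 = 32301 km = 3.2301×10⁷ m.
Transfer ellipse a_t = (r₁ + r₂)/2 = 1.953×10⁷ m.
At r₁: circular v_c1 = √(μ/r₁) = 7682 m/s; transfer-perigee v_p = √[μ(2/r₁ − 1/a_t)] = 9880 m/s.
Δv₁ = v_p − v_c1 = 2198 m/s.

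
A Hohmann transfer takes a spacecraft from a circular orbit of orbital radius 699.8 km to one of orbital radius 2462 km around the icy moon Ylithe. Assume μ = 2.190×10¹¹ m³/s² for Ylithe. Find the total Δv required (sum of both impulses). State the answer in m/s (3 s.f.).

Δv_total ≈ 239 m/s

r₁ = 699.8 km = 6.998×10⁵ m.
r₂ = 2462 km = 2.462×10⁶ m.
Transfer ellipse a_t = (r₁ + r₂)/2 = 1.581×10⁶ m.
At r₁: circular v_c1 = √(μ/r₁) = 559.4 m/s; transfer-periapsis v_p = √[μ(2/r₁ − 1/a_t)] = 698.1 m/s.
Δv₁ = v_p − v_c1 = 138.7 m/s.
At r₂: circular v_c2 = √(μ/r₂) = 298.2 m/s; transfer-apoapsis v_a = √[μ(2/r₂ − 1/a_t)] = 198.4 m/s.
Δv₂ = v_c2 − v_a = 99.82 m/s.
Total Δv = Δv₁ + Δv₂ = 238.5 m/s.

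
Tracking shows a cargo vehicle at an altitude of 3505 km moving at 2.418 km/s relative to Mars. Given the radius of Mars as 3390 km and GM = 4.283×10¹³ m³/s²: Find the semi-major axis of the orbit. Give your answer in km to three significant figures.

a ≈ 6510 km

r = 3390 + 3505 = 6895.0 km = 6.895×10⁶ m.
Specific orbital energy ε = v²/2 − μ/r = (2418)²/2 − 4.283×10¹³/6.895×10⁶ = -3.288×10⁶ J/kg.
Since ε = −μ/(2a), a = −μ/(2ε) = 6.512×10⁶ m = 6512.3 km.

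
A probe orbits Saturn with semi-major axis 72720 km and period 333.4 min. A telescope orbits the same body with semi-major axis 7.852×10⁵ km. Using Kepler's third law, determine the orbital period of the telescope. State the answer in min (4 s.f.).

T₂ ≈ 11830 min

Kepler's third law: T² ∝ a³, so T₂ = T₁ (a₂/a₁)^(3/2).
a₂/a₁ = 10.80, (a₂/a₁)^(3/2) = 35.48.
T₂ = 333.4 × 35.48 = 11830 min.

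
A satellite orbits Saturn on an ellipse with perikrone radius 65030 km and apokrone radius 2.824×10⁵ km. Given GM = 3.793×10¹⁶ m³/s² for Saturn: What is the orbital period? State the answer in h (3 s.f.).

T ≈ 20.5 h

Semi-major axis a = (r_p + r_a)/2 = (65030 + 2.8240×10⁵)/2 = 1.7372×10⁵ km = 1.737×10⁸ m.
By Kepler's third law T = 2π√(a³/μ) = 2π × 1.176×10⁴ = 7.387×10⁴ s.
= 20.52 h.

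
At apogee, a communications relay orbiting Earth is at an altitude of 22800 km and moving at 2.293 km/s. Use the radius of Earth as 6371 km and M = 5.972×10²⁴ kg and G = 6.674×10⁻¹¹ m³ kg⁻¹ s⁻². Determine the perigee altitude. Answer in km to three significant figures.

perigee altitude ≈ 579 km

μ = GM = 6.674×10⁻¹¹ × 5.972×10²⁴ = 3.986×10¹⁴ m³/s².
r_a = 6371 + 22800 = 29171 km = 2.917×10⁷ m.
Specific energy ε = v²/2 − μ/r = -1.103×10⁷ J/kg, so a = −μ/(2ε) = 1.806×10⁷ m.
The apsides satisfy r_p + r_a = 2a, so the perigee radius is 2a − r_a = 6.950×10⁶ m = 6950.0 km.
Perigee altitude = 6950.0 − 6371 = 578.97 km.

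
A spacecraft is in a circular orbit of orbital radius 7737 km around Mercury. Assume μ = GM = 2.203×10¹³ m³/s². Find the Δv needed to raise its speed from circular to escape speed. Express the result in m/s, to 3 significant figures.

r = 7737 km = 7.737×10⁶ m.
Circular speed v_c = √(μ/r) = 1687 m/s.
Escape speed v_esc = √(2μ/r) = √2 × v_c = 2386 m/s.
Δv = v_esc − v_c = 698.9 m/s.

Δv ≈ 699 m/s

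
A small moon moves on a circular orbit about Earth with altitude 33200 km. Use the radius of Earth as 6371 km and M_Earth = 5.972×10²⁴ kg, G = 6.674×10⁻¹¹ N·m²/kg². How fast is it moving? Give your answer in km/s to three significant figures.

v ≈ 3.17 km/s

μ = GM = 6.674×10⁻¹¹ × 5.972×10²⁴ = 3.986×10¹⁴ m³/s².
r = 6371 + 33200 = 39571 km = 3.9571×10⁷ m.
For a circular orbit v = √(μ/r) = √(3.986×10¹⁴ / 3.957×10⁷) = √(1.007×10⁷) = 3174 m/s.
That is 3.174 km/s.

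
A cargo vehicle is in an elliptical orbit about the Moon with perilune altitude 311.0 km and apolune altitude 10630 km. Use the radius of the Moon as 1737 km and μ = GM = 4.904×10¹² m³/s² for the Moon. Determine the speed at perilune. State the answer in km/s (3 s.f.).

r_p = 1737 + 311.0 = 2048.0 km = 2.0480×10⁶ m.
r_a = 1737 + 10630 = 12367 km = 1.2367×10⁷ m.
Semi-major axis a = (r_p + r_a)/2 = 7207.5 km = 7.208×10⁶ m.
Vis-viva: v² = μ(2/r − 1/a) = 4.904×10¹² × (9.766×10⁻⁷ − 1.387×10⁻⁷) = 4.109×10⁶ m²/s².
v = 2027 m/s = 2.027 km/s.

v ≈ 2.03 km/s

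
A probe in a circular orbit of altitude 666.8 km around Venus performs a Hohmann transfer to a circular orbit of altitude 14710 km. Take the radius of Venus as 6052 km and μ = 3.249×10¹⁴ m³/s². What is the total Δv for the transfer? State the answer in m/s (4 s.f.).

Δv_total ≈ 2784 m/s

r₁ = 6052 + 666.8 = 6718.8 km = 6.7188×10⁶ m.
r₂ = 6052 + 14710 = 20762 km = 2.0762×10⁷ m.
Transfer ellipse a_t = (r₁ + r₂)/2 = 1.374×10⁷ m.
At r₁: circular v_c1 = √(μ/r₁) = 6954 m/s; transfer-periapsis v_p = √[μ(2/r₁ − 1/a_t)] = 8548 m/s.
Δv₁ = v_p − v_c1 = 1594 m/s.
At r₂: circular v_c2 = √(μ/r₂) = 3956 m/s; transfer-apoapsis v_a = √[μ(2/r₂ − 1/a_t)] = 2766 m/s.
Δv₂ = v_c2 − v_a = 1190 m/s.
Total Δv = Δv₁ + Δv₂ = 2784 m/s.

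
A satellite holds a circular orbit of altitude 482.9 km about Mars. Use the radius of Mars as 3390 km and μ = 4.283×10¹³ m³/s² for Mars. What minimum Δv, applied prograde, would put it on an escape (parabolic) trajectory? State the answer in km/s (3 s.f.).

Δv ≈ 1.38 km/s

r = 3390 + 482.9 = 3872.9 km = 3.8729×10⁶ m.
Circular speed v_c = √(μ/r) = 3325 m/s.
Escape speed v_esc = √(2μ/r) = √2 × v_c = 4703 m/s.
Δv = v_esc − v_c = 1377 m/s = 1.377 km/s.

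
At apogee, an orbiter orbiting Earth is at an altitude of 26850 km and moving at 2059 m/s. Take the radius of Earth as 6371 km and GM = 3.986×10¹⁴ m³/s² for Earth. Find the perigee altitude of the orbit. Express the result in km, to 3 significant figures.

r_a = 6371 + 26850 = 33221 km = 3.322×10⁷ m.
Specific energy ε = v²/2 − μ/r = -9.879×10⁶ J/kg, so a = −μ/(2ε) = 2.017×10⁷ m.
The apsides satisfy r_p + r_a = 2a, so the perigee radius is 2a − r_a = 7.128×10⁶ m = 7128.5 km.
Perigee altitude = 7128.5 − 6371 = 757.46 km.

perigee altitude ≈ 757 km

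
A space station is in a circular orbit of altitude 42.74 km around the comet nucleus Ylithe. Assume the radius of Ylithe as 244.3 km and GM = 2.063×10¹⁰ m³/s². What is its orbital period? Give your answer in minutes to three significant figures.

r = 244.3 + 42.74 = 287.04 km = 2.8704×10⁵ m.
Kepler's third law: T = 2π√(r³/μ) = 2π√((2.870×10⁵)³ / 2.063×10¹⁰).
r³/μ = 1.146×10⁶ s², so T = 2π × 1.071×10³ = 6.727×10³ s.
Converting: 6.727×10³ s ÷ 60.00 = 112.1 minutes.

T ≈ 112 minutes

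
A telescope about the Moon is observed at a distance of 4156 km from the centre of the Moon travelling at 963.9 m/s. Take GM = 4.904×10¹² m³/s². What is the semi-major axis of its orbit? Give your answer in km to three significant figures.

r = 4.156×10⁶ m.
Vis-viva rearranged: 1/a = 2/r − v²/μ = 4.812×10⁻⁷ − 1.895×10⁻⁷ = 2.918×10⁻⁷ m⁻¹.
a = 3.427×10⁶ m = 3427.3 km.

a ≈ 3430 km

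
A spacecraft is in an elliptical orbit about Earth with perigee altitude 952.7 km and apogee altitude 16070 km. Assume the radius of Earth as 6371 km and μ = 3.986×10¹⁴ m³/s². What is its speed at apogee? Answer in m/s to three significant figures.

r_p = 6371 + 952.7 = 7323.7 km = 7.3237×10⁶ m.
r_a = 6371 + 16070 = 22441 km = 2.2441×10⁷ m.
Semi-major axis a = (r_p + r_a)/2 = 14882 km = 1.488×10⁷ m.
Vis-viva: v² = μ(2/r − 1/a) = 3.986×10¹⁴ × (8.912×10⁻⁸ − 6.719×10⁻⁸) = 8.741×10⁶ m²/s².
v = 2956 m/s.

v ≈ 2960 m/s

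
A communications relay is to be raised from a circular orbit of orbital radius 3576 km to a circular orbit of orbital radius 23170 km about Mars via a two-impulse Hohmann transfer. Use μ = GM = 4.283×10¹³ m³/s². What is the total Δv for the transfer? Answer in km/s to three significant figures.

r₁ = 3576 km = 3.576×10⁶ m.
r₂ = 23170 km = 2.317×10⁷ m.
Transfer ellipse a_t = (r₁ + r₂)/2 = 1.337×10⁷ m.
At r₁: circular v_c1 = √(μ/r₁) = 3461 m/s; transfer-periapsis v_p = √[μ(2/r₁ − 1/a_t)] = 4555 m/s.
Δv₁ = v_p − v_c1 = 1095 m/s.
At r₂: circular v_c2 = √(μ/r₂) = 1360 m/s; transfer-apoapsis v_a = √[μ(2/r₂ − 1/a_t)] = 703.1 m/s.
Δv₂ = v_c2 − v_a = 656.5 m/s.
Total Δv = Δv₁ + Δv₂ = 1751 m/s = 1.751 km/s.

Δv_total ≈ 1.75 km/s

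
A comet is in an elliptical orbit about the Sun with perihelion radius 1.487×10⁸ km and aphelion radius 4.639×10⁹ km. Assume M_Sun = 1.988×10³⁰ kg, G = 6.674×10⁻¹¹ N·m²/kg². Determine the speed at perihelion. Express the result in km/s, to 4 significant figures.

μ = GM = 6.674×10⁻¹¹ × 1.988×10³⁰ = 1.327×10²⁰ m³/s².
Semi-major axis a = (r_p + r_a)/2 = 2.3938×10⁹ km = 2.394×10¹² m.
Vis-viva: v² = μ(2/r − 1/a) = 1.327×10²⁰ × (1.345×10⁻¹¹ − 4.177×10⁻¹³) = 1.729×10⁹ m²/s².
v = 41580 m/s = 41.58 km/s.

v ≈ 41.58 km/s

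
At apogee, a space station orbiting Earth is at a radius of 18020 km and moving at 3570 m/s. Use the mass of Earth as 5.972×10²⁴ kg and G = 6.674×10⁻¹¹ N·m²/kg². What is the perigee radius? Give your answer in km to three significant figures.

μ = GM = 6.674×10⁻¹¹ × 5.972×10²⁴ = 3.986×10¹⁴ m³/s².
r_a = 1.802×10⁷ m.
Specific energy ε = v²/2 − μ/r = -1.575×10⁷ J/kg, so a = −μ/(2ε) = 1.266×10⁷ m.
The apsides satisfy r_p + r_a = 2a, so the perigee radius is 2a − r_a = 7.293×10⁶ m = 7292.8 km.

perigee radius ≈ 7290 km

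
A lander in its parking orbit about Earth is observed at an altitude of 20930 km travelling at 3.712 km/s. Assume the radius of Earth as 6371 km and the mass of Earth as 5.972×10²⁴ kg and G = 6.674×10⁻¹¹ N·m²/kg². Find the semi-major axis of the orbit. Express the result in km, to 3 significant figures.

a ≈ 25800 km

μ = GM = 6.674×10⁻¹¹ × 5.972×10²⁴ = 3.986×10¹⁴ m³/s².
r = 6371 + 20930 = 27301 km = 2.730×10⁷ m.
Specific orbital energy ε = v²/2 − μ/r = (3712)²/2 − 3.986×10¹⁴/2.730×10⁷ = -7.710×10⁶ J/kg.
Since ε = −μ/(2a), a = −μ/(2ε) = 2.585×10⁷ m = 25849 km.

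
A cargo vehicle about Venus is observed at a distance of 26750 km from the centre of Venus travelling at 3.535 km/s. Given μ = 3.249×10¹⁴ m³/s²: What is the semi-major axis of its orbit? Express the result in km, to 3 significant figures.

a ≈ 27500 km

r = 2.675×10⁷ m.
Vis-viva rearranged: 1/a = 2/r − v²/μ = 7.477×10⁻⁸ − 3.846×10⁻⁸ = 3.630×10⁻⁸ m⁻¹.
a = 2.754×10⁷ m = 27545 km.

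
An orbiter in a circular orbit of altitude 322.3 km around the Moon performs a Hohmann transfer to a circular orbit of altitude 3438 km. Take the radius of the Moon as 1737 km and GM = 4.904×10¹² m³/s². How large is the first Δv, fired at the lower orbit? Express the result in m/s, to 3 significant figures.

Δv ≈ 303 m/s

r₁ = 1737 + 322.3 = 2059.3 km = 2.0593×10⁶ m.
r₂ = 1737 + 3438 = 5175.0 km = 5.1750×10⁶ m.
Transfer ellipse a_t = (r₁ + r₂)/2 = 3.617×10⁶ m.
At r₁: circular v_c1 = √(μ/r₁) = 1543 m/s; transfer-perilune v_p = √[μ(2/r₁ − 1/a_t)] = 1846 m/s.
Δv₁ = v_p − v_c1 = 302.6 m/s.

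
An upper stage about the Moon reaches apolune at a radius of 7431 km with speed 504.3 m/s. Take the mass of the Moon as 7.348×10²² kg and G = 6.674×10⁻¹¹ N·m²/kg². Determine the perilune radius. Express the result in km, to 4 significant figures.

perilune radius ≈ 1774 km

μ = GM = 6.674×10⁻¹¹ × 7.348×10²² = 4.904×10¹² m³/s².
r_a = 7.431×10⁶ m.
Specific energy ε = v²/2 − μ/r = -5.328×10⁵ J/kg, so a = −μ/(2ε) = 4.602×10⁶ m.
The apsides satisfy r_p + r_a = 2a, so the perilune radius is 2a − r_a = 1.774×10⁶ m = 1773.5 km.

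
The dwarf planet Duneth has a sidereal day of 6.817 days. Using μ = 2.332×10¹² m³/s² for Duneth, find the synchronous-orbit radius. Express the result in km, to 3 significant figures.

T = 6.817 days = 5.890×10⁵ s.
A synchronous orbit has period T, so by Kepler's third law a = (μT²/4π²)^(1/3).
μT²/4π² = 2.332×10¹² × (5.890×10⁵)² / 39.48 = 2.049×10²² m³.
a = 2.736×10⁷ m = 27365 km.

r_sync ≈ 27400 km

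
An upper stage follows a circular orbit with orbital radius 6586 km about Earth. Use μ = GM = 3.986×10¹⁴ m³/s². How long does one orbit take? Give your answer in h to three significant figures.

r = 6586 km = 6.586×10⁶ m.
Kepler's third law: T = 2π√(r³/μ) = 2π√((6.586×10⁶)³ / 3.986×10¹⁴).
r³/μ = 7.167×10⁵ s², so T = 2π × 8.466×10² = 5.319×10³ s.
Converting: 5.319×10³ s ÷ 3600 = 1.478 h.

T ≈ 1.48 h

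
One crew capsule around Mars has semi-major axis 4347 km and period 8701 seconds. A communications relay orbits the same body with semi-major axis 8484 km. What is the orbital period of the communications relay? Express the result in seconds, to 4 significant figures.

T₂ ≈ 23720 seconds

Kepler's third law: T² ∝ a³, so T₂ = T₁ (a₂/a₁)^(3/2).
a₂/a₁ = 1.952, (a₂/a₁)^(3/2) = 2.727.
T₂ = 8701 × 2.727 = 23720 seconds.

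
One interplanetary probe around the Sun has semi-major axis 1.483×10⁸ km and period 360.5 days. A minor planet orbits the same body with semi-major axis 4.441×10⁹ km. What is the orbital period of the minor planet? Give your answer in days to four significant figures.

Kepler's third law: T² ∝ a³, so T₂ = T₁ (a₂/a₁)^(3/2).
a₂/a₁ = 29.95, (a₂/a₁)^(3/2) = 163.9.
T₂ = 360.5 × 163.9 = 59080 days.

T₂ ≈ 59080 days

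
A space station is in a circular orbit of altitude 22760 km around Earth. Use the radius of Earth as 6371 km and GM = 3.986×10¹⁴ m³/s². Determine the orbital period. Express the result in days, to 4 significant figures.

r = 6371 + 22760 = 29131 km = 2.9131×10⁷ m.
Kepler's third law: T = 2π√(r³/μ) = 2π√((2.913×10⁷)³ / 3.986×10¹⁴).
r³/μ = 6.202×10⁷ s², so T = 2π × 7.875×10³ = 4.948×10⁴ s.
Converting: 4.948×10⁴ s ÷ 86400 = 0.5727 days.

T ≈ 0.5727 days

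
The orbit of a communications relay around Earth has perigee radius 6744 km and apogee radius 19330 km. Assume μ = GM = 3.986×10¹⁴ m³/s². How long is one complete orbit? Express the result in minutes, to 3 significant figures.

T ≈ 247 minutes

Semi-major axis a = (r_p + r_a)/2 = (6744.0 + 19330)/2 = 13037 km = 1.304×10⁷ m.
By Kepler's third law T = 2π√(a³/μ) = 2π × 2.358×10³ = 1.481×10⁴ s.
= 246.9 minutes.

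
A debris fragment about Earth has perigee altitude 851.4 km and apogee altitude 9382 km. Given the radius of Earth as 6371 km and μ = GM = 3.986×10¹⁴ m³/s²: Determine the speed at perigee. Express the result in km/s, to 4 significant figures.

r_p = 6371 + 851.4 = 7222.4 km = 7.2224×10⁶ m.
r_a = 6371 + 9382 = 15753 km = 1.5753×10⁷ m.
Semi-major axis a = (r_p + r_a)/2 = 11488 km = 1.149×10⁷ m.
Vis-viva: v² = μ(2/r − 1/a) = 3.986×10¹⁴ × (2.769×10⁻⁷ − 8.705×10⁻⁸) = 7.568×10⁷ m²/s².
v = 8699 m/s = 8.699 km/s.

v ≈ 8.699 km/s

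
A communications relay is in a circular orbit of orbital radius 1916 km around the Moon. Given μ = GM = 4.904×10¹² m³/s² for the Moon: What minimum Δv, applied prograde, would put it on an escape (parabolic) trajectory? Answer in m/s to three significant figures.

Δv ≈ 663 m/s

r = 1916 km = 1.916×10⁶ m.
Circular speed v_c = √(μ/r) = 1600 m/s.
Escape speed v_esc = √(2μ/r) = √2 × v_c = 2263 m/s.
Δv = v_esc − v_c = 662.7 m/s.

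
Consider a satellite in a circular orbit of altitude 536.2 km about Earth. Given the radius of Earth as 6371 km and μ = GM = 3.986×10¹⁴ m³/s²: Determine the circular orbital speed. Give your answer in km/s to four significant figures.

v ≈ 7.597 km/s

r = 6371 + 536.2 = 6907.2 km = 6.9072×10⁶ m.
For a circular orbit v = √(μ/r) = √(3.986×10¹⁴ / 6.907×10⁶) = √(5.771×10⁷) = 7597 m/s.
That is 7.597 km/s.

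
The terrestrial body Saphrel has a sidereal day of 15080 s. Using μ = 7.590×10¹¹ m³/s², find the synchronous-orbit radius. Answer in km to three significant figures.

r_sync ≈ 1640 km

A synchronous orbit has period T, so by Kepler's third law a = (μT²/4π²)^(1/3).
μT²/4π² = 7.590×10¹¹ × (1.508×10⁴)² / 39.48 = 4.372×10¹⁸ m³.
a = 1.635×10⁶ m = 1635.2 km.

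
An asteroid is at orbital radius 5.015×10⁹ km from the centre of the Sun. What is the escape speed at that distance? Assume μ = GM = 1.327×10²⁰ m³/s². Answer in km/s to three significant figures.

v_esc ≈ 7.27 km/s

r = 5.015×10⁹ km = 5.015×10¹² m.
Escape speed v_esc = √(2μ/r) = √(2 × 1.327×10²⁰ / 5.015×10¹²) = √(5.292×10⁷) = 7275 m/s.
= 7.275 km/s.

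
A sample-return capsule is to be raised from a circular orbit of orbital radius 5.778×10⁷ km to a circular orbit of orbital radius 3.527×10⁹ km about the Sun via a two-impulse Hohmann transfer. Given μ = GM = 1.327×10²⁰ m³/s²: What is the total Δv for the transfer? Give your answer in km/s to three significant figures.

Δv_total ≈ 24.3 km/s

r₁ = 5.778×10⁷ km = 5.778×10¹⁰ m.
r₂ = 3.527×10⁹ km = 3.527×10¹² m.
Transfer ellipse a_t = (r₁ + r₂)/2 = 1.792×10¹² m.
At r₁: circular v_c1 = √(μ/r₁) = 47920 m/s; transfer-perihelion v_p = √[μ(2/r₁ − 1/a_t)] = 67230 m/s.
Δv₁ = v_p − v_c1 = 19300 m/s.
At r₂: circular v_c2 = √(μ/r₂) = 6134 m/s; transfer-aphelion v_a = √[μ(2/r₂ − 1/a_t)] = 1101 m/s.
Δv₂ = v_c2 − v_a = 5033 m/s.
Total Δv = Δv₁ + Δv₂ = 24330 m/s = 24.33 km/s.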